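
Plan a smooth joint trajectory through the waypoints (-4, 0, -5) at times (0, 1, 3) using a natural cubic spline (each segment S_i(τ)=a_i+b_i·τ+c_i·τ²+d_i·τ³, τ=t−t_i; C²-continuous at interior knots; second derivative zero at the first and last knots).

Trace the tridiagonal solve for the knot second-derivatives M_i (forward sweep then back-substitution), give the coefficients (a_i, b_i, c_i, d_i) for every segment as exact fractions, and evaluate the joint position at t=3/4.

Δ: Δ0=4, Δ1=-5/2
row 1: diag=6, rhs=-39; c'=1/3, d'=-13/2
back: M1=-13/2
M: M0=0, M1=-13/2, M2=0
seg 0: a=-4, c=M0/2=0, d=(M1−M0)/(6·1)=-13/12, b=Δ0−h0·(2M0+M1)/6=61/12
seg 1: a=0, c=M1/2=-13/4, d=(M2−M1)/(6·2)=13/24, b=Δ1−h1·(2M1+M2)/6=11/6
t_q=3/4 → seg 0, τ=3/4; S=-4+61/12·τ+0·τ²+-13/12·τ³=-165/256

  seg 0: a=-4 b=61/12 c=0 d=-13/12
  seg 1: a=0 b=11/6 c=-13/4 d=13/24
S(3/4) = -165/256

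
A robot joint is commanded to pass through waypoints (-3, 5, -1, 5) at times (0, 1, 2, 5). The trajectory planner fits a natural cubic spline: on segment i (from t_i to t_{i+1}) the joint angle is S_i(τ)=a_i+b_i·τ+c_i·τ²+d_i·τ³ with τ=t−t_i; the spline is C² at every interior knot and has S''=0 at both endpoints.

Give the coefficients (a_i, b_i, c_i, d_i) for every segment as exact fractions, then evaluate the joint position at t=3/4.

Δ: Δ0=8, Δ1=-6, Δ2=2
row 1: diag=4, rhs=-84; c'=1/4, d'=-21
row 2: denom=8−1·1/4=31/4; d'=(48−1·-21)/(31/4)=276/31
back: M2=276/31
back: M1=-21−1/4·276/31=-720/31
M: M0=0, M1=-720/31, M2=276/31, M3=0
seg 0: a=-3, c=M0/2=0, d=(M1−M0)/(6·1)=-120/31, b=Δ0−h0·(2M0+M1)/6=368/31
seg 1: a=5, c=M1/2=-360/31, d=(M2−M1)/(6·1)=166/31, b=Δ1−h1·(2M1+M2)/6=8/31
seg 2: a=-1, c=M2/2=138/31, d=(M3−M2)/(6·3)=-46/93, b=Δ2−h2·(2M2+M3)/6=-214/31
t_q=3/4 → seg 0, τ=3/4; S=-3+368/31·τ+0·τ²+-120/31·τ³=1059/248

  seg 0: a=-3 b=368/31 c=0 d=-120/31
  seg 1: a=5 b=8/31 c=-360/31 d=166/31
  seg 2: a=-1 b=-214/31 c=138/31 d=-46/93
S(3/4) = 1059/248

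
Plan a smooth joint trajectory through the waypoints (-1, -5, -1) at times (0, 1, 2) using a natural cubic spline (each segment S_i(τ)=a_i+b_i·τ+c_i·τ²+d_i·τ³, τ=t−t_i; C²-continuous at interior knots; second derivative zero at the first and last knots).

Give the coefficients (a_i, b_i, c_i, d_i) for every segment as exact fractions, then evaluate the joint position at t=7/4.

  seg 0: a=-1 b=-6 c=0 d=2
  seg 1: a=-5 b=0 c=6 d=-2
S(7/4) = -79/32

Δ: Δ0=-4, Δ1=4
row 1: diag=4, rhs=48; c'=1/4, d'=12
back: M1=12
M: M0=0, M1=12, M2=0
seg 0: a=-1, c=M0/2=0, d=(M1−M0)/(6·1)=2, b=Δ0−h0·(2M0+M1)/6=-6
seg 1: a=-5, c=M1/2=6, d=(M2−M1)/(6·1)=-2, b=Δ1−h1·(2M1+M2)/6=0
t_q=7/4 → seg 1, τ=3/4; S=-5+0·τ+6·τ²+-2·τ³=-79/32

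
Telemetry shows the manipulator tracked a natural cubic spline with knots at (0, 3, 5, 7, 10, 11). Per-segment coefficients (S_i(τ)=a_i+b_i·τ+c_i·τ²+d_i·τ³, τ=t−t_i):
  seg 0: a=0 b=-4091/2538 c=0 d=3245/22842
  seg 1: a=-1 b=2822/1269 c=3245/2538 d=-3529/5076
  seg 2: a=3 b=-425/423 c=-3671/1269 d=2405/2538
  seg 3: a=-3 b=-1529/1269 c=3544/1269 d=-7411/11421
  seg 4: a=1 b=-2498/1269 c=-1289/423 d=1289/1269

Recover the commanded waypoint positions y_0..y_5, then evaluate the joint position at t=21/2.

y_0=0 y_1=-1 y_2=3 y_3=-3 y_4=1 y_5=-3
S(21/2) = -2095/3384

y_0 = S_0(0) = a_0 = 0
y_1 = S_1(0) = a_1 = -1
y_2 = S_2(0) = a_2 = 3
y_3 = S_3(0) = a_3 = -3
y_4 = S_4(0) = a_4 = 1
y_5 = S_4(1) = -3
t_q=21/2 is in segment 4 (τ=1/2); S_4(τ)=-2095/3384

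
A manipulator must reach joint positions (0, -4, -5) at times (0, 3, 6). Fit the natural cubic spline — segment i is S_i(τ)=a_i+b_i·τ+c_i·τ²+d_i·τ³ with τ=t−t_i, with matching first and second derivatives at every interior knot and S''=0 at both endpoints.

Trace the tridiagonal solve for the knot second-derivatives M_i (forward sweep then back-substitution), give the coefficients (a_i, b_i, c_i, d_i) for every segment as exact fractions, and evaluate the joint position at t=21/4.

Δ: Δ0=-4/3, Δ1=-1/3
row 1: diag=12, rhs=6; c'=1/4, d'=1/2
back: M1=1/2
M: M0=0, M1=1/2, M2=0
seg 0: a=0, c=M0/2=0, d=(M1−M0)/(6·3)=1/36, b=Δ0−h0·(2M0+M1)/6=-19/12
seg 1: a=-4, c=M1/2=1/4, d=(M2−M1)/(6·3)=-1/36, b=Δ1−h1·(2M1+M2)/6=-5/6
t_q=21/4 → seg 1, τ=9/4; S=-4+-5/6·τ+1/4·τ²+-1/36·τ³=-1261/256

  seg 0: a=0 b=-19/12 c=0 d=1/36
  seg 1: a=-4 b=-5/6 c=1/4 d=-1/36
S(21/4) = -1261/256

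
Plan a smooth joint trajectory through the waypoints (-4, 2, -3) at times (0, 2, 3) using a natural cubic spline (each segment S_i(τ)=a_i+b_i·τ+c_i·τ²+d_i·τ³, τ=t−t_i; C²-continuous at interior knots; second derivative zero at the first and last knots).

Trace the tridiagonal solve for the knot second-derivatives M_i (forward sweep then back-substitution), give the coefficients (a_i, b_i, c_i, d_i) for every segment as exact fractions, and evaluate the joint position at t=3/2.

  seg 0: a=-4 b=17/3 c=0 d=-2/3
  seg 1: a=2 b=-7/3 c=-4 d=4/3
S(3/2) = 9/4

Δ: Δ0=3, Δ1=-5
row 1: diag=6, rhs=-48; c'=1/6, d'=-8
back: M1=-8
M: M0=0, M1=-8, M2=0
seg 0: a=-4, c=M0/2=0, d=(M1−M0)/(6·2)=-2/3, b=Δ0−h0·(2M0+M1)/6=17/3
seg 1: a=2, c=M1/2=-4, d=(M2−M1)/(6·1)=4/3, b=Δ1−h1·(2M1+M2)/6=-7/3
t_q=3/2 → seg 0, τ=3/2; S=-4+17/3·τ+0·τ²+-2/3·τ³=9/4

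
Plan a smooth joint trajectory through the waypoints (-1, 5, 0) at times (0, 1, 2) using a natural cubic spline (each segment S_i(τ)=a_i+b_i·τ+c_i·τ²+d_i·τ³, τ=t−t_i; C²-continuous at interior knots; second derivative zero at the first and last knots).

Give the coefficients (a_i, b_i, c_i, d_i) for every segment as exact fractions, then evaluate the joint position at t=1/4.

  seg 0: a=-1 b=35/4 c=0 d=-11/4
  seg 1: a=5 b=1/2 c=-33/4 d=11/4
S(1/4) = 293/256

Δ: Δ0=6, Δ1=-5
row 1: diag=4, rhs=-66; c'=1/4, d'=-33/2
back: M1=-33/2
M: M0=0, M1=-33/2, M2=0
seg 0: a=-1, c=M0/2=0, d=(M1−M0)/(6·1)=-11/4, b=Δ0−h0·(2M0+M1)/6=35/4
seg 1: a=5, c=M1/2=-33/4, d=(M2−M1)/(6·1)=11/4, b=Δ1−h1·(2M1+M2)/6=1/2
t_q=1/4 → seg 0, τ=1/4; S=-1+35/4·τ+0·τ²+-11/4·τ³=293/256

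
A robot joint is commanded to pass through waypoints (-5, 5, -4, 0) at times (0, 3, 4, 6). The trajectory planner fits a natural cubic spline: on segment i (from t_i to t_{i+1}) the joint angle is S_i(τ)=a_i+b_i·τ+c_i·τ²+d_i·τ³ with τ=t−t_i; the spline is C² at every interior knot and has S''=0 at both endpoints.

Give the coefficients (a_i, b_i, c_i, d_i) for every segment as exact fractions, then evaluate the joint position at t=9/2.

Δ: Δ0=10/3, Δ1=-9, Δ2=2
row 1: diag=8, rhs=-74; c'=1/8, d'=-37/4
row 2: denom=6−1·1/8=47/8; d'=(66−1·-37/4)/(47/8)=602/47
back: M2=602/47
back: M1=-37/4−1/8·602/47=-510/47
M: M0=0, M1=-510/47, M2=602/47, M3=0
seg 0: a=-5, c=M0/2=0, d=(M1−M0)/(6·3)=-85/141, b=Δ0−h0·(2M0+M1)/6=1235/141
seg 1: a=5, c=M1/2=-255/47, d=(M2−M1)/(6·1)=556/141, b=Δ1−h1·(2M1+M2)/6=-1060/141
seg 2: a=-4, c=M2/2=301/47, d=(M3−M2)/(6·2)=-301/282, b=Δ2−h2·(2M2+M3)/6=-922/141
t_q=9/2 → seg 2, τ=1/2; S=-4+-922/141·τ+301/47·τ²+-301/282·τ³=-4363/752

  seg 0: a=-5 b=1235/141 c=0 d=-85/141
  seg 1: a=5 b=-1060/141 c=-255/47 d=556/141
  seg 2: a=-4 b=-922/141 c=301/47 d=-301/282
S(9/2) = -4363/752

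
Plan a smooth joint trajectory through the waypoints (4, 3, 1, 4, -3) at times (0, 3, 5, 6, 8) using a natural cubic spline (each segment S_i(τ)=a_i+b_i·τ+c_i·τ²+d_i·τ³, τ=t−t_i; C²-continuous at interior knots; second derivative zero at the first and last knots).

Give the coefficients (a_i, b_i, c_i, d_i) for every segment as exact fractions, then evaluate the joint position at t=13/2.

  seg 0: a=4 b=433/978 c=0 d=-253/2934
  seg 1: a=3 b=-922/489 c=-253/326 d=298/489
  seg 2: a=1 b=1136/489 c=939/326 d=-2155/978
  seg 3: a=4 b=1441/978 c=-608/163 d=304/489
S(13/2) = 2531/652

Δ: Δ0=-1/3, Δ1=-1, Δ2=3, Δ3=-7/2
row 1: diag=10, rhs=-4; c'=1/5, d'=-2/5
row 2: denom=6−2·1/5=28/5; d'=(24−2·-2/5)/(28/5)=31/7
row 3: denom=6−1·5/28=163/28; d'=(-39−1·31/7)/(163/28)=-1216/163
back: M3=-1216/163
back: M2=31/7−5/28·-1216/163=939/163
back: M1=-2/5−1/5·939/163=-253/163
M: M0=0, M1=-253/163, M2=939/163, M3=-1216/163, M4=0
seg 0: a=4, c=M0/2=0, d=(M1−M0)/(6·3)=-253/2934, b=Δ0−h0·(2M0+M1)/6=433/978
seg 1: a=3, c=M1/2=-253/326, d=(M2−M1)/(6·2)=298/489, b=Δ1−h1·(2M1+M2)/6=-922/489
seg 2: a=1, c=M2/2=939/326, d=(M3−M2)/(6·1)=-2155/978, b=Δ2−h2·(2M2+M3)/6=1136/489
seg 3: a=4, c=M3/2=-608/163, d=(M4−M3)/(6·2)=304/489, b=Δ3−h3·(2M3+M4)/6=1441/978
t_q=13/2 → seg 3, τ=1/2; S=4+1441/978·τ+-608/163·τ²+304/489·τ³=2531/652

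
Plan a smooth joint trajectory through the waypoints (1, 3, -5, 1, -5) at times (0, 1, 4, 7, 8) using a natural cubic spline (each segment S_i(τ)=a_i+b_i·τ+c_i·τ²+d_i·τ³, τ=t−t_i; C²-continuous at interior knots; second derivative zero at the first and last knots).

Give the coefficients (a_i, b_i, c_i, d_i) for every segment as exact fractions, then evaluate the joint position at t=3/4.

Δ: Δ0=2, Δ1=-8/3, Δ2=2, Δ3=-6
row 1: diag=8, rhs=-28; c'=3/8, d'=-7/2
row 2: denom=12−3·3/8=87/8; d'=(28−3·-7/2)/(87/8)=308/87
row 3: denom=8−3·8/29=208/29; d'=(-48−3·308/87)/(208/29)=-425/52
back: M3=-425/52
back: M2=308/87−8/29·-425/52=226/39
back: M1=-7/2−3/8·226/39=-295/52
M: M0=0, M1=-295/52, M2=226/39, M3=-425/52, M4=0
seg 0: a=1, c=M0/2=0, d=(M1−M0)/(6·1)=-295/312, b=Δ0−h0·(2M0+M1)/6=919/312
seg 1: a=3, c=M1/2=-295/104, d=(M2−M1)/(6·3)=1789/2808, b=Δ1−h1·(2M1+M2)/6=17/156
seg 2: a=-5, c=M2/2=113/39, d=(M3−M2)/(6·3)=-2179/2808, b=Δ2−h2·(2M2+M3)/6=7/24
seg 3: a=1, c=M3/2=-425/104, d=(M4−M3)/(6·1)=425/312, b=Δ3−h3·(2M3+M4)/6=-511/156
t_q=3/4 → seg 0, τ=3/4; S=1+919/312·τ+0·τ²+-295/312·τ³=18705/6656

  seg 0: a=1 b=919/312 c=0 d=-295/312
  seg 1: a=3 b=17/156 c=-295/104 d=1789/2808
  seg 2: a=-5 b=7/24 c=113/39 d=-2179/2808
  seg 3: a=1 b=-511/156 c=-425/104 d=425/312
S(3/4) = 18705/6656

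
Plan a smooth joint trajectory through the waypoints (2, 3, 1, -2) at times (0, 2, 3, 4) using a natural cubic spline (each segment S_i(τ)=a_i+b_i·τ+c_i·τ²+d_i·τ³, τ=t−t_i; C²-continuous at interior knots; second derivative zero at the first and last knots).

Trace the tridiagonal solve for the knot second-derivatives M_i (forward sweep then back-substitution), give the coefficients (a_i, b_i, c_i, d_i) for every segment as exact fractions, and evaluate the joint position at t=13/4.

  seg 0: a=2 b=59/46 c=0 d=-9/46
  seg 1: a=3 b=-49/46 c=-27/23 d=11/46
  seg 2: a=1 b=-62/23 c=-21/46 d=7/46
S(13/4) = 883/2944

Δ: Δ0=1/2, Δ1=-2, Δ2=-3
row 1: diag=6, rhs=-15; c'=1/6, d'=-5/2
row 2: denom=4−1·1/6=23/6; d'=(-6−1·-5/2)/(23/6)=-21/23
back: M2=-21/23
back: M1=-5/2−1/6·-21/23=-54/23
M: M0=0, M1=-54/23, M2=-21/23, M3=0
seg 0: a=2, c=M0/2=0, d=(M1−M0)/(6·2)=-9/46, b=Δ0−h0·(2M0+M1)/6=59/46
seg 1: a=3, c=M1/2=-27/23, d=(M2−M1)/(6·1)=11/46, b=Δ1−h1·(2M1+M2)/6=-49/46
seg 2: a=1, c=M2/2=-21/46, d=(M3−M2)/(6·1)=7/46, b=Δ2−h2·(2M2+M3)/6=-62/23
t_q=13/4 → seg 2, τ=1/4; S=1+-62/23·τ+-21/46·τ²+7/46·τ³=883/2944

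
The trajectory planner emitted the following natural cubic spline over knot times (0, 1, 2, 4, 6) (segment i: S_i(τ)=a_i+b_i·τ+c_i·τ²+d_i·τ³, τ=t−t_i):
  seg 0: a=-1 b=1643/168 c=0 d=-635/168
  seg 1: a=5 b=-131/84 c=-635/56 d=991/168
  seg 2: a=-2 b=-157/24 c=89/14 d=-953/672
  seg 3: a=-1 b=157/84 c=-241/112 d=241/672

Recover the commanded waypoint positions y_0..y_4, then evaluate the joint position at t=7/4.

y_0 = S_0(0) = a_0 = -1
y_1 = S_1(0) = a_1 = 5
y_2 = S_2(0) = a_2 = -2
y_3 = S_3(0) = a_3 = -1
y_4 = S_3(2) = -3
t_q=7/4 is in segment 1 (τ=3/4); S_1(τ)=-213/3584

y_0=-1 y_1=5 y_2=-2 y_3=-1 y_4=-3
S(7/4) = -213/3584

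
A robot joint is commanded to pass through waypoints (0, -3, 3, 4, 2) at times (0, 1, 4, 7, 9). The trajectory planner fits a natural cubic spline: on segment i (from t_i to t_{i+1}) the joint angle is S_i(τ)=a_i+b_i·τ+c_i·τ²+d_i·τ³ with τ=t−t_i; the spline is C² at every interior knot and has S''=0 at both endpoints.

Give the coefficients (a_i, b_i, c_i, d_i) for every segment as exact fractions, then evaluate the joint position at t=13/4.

Δ: Δ0=-3, Δ1=2, Δ2=1/3, Δ3=-1
row 1: diag=8, rhs=30; c'=3/8, d'=15/4
row 2: denom=12−3·3/8=87/8; d'=(-10−3·15/4)/(87/8)=-170/87
row 3: denom=10−3·8/29=266/29; d'=(-8−3·-170/87)/(266/29)=-31/133
back: M3=-31/133
back: M2=-170/87−8/29·-31/133=-754/399
back: M1=15/4−3/8·-754/399=593/133
M: M0=0, M1=593/133, M2=-754/399, M3=-31/133, M4=0
seg 0: a=0, c=M0/2=0, d=(M1−M0)/(6·1)=593/798, b=Δ0−h0·(2M0+M1)/6=-2987/798
seg 1: a=-3, c=M1/2=593/266, d=(M2−M1)/(6·3)=-2533/7182, b=Δ1−h1·(2M1+M2)/6=-604/399
seg 2: a=3, c=M2/2=-377/399, d=(M3−M2)/(6·3)=661/7182, b=Δ2−h2·(2M2+M3)/6=1867/798
seg 3: a=4, c=M3/2=-31/266, d=(M4−M3)/(6·2)=31/1596, b=Δ3−h3·(2M3+M4)/6=-337/399
t_q=13/4 → seg 1, τ=9/4; S=-3+-604/399·τ+593/266·τ²+-2533/7182·τ³=14685/17024

  seg 0: a=0 b=-2987/798 c=0 d=593/798
  seg 1: a=-3 b=-604/399 c=593/266 d=-2533/7182
  seg 2: a=3 b=1867/798 c=-377/399 d=661/7182
  seg 3: a=4 b=-337/399 c=-31/266 d=31/1596
S(13/4) = 14685/17024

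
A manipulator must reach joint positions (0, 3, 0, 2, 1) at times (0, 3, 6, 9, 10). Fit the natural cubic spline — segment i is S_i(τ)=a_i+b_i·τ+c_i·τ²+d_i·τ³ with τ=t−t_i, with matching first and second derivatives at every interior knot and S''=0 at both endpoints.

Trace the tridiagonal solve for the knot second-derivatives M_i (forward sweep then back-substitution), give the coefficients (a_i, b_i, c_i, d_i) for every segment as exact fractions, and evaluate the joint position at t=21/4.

Δ: Δ0=1, Δ1=-1, Δ2=2/3, Δ3=-1
row 1: diag=12, rhs=-12; c'=1/4, d'=-1
row 2: denom=12−3·1/4=45/4; d'=(10−3·-1)/(45/4)=52/45
row 3: denom=8−3·4/15=36/5; d'=(-10−3·52/45)/(36/5)=-101/54
back: M3=-101/54
back: M2=52/45−4/15·-101/54=134/81
back: M1=-1−1/4·134/81=-229/162
M: M0=0, M1=-229/162, M2=134/81, M3=-101/54, M4=0
seg 0: a=0, c=M0/2=0, d=(M1−M0)/(6·3)=-229/2916, b=Δ0−h0·(2M0+M1)/6=553/324
seg 1: a=3, c=M1/2=-229/324, d=(M2−M1)/(6·3)=497/2916, b=Δ1−h1·(2M1+M2)/6=-67/162
seg 2: a=0, c=M2/2=67/81, d=(M3−M2)/(6·3)=-571/2916, b=Δ2−h2·(2M2+M3)/6=-17/324
seg 3: a=2, c=M3/2=-101/108, d=(M4−M3)/(6·1)=101/324, b=Δ3−h3·(2M3+M4)/6=-61/162
t_q=21/4 → seg 1, τ=9/4; S=3+-67/162·τ+-229/324·τ²+497/2916·τ³=997/2304

  seg 0: a=0 b=553/324 c=0 d=-229/2916
  seg 1: a=3 b=-67/162 c=-229/324 d=497/2916
  seg 2: a=0 b=-17/324 c=67/81 d=-571/2916
  seg 3: a=2 b=-61/162 c=-101/108 d=101/324
S(21/4) = 997/2304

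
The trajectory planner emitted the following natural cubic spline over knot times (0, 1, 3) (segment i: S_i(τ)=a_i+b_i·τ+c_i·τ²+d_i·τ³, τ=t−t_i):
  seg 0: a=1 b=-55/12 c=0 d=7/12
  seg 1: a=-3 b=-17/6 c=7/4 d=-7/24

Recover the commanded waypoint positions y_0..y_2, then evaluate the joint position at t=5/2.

y_0=1 y_1=-3 y_2=-4
S(5/2) = -275/64

y_0 = S_0(0) = a_0 = 1
y_1 = S_1(0) = a_1 = -3
y_2 = S_1(2) = -4
t_q=5/2 is in segment 1 (τ=3/2); S_1(τ)=-275/64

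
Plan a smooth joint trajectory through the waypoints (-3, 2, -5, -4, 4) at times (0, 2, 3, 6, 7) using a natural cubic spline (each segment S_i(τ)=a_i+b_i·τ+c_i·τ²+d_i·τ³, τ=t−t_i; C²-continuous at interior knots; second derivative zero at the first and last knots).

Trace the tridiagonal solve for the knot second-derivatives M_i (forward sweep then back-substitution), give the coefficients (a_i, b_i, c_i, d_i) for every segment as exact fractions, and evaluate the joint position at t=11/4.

Δ: Δ0=5/2, Δ1=-7, Δ2=1/3, Δ3=8
row 1: diag=6, rhs=-57; c'=1/6, d'=-19/2
row 2: denom=8−1·1/6=47/6; d'=(44−1·-19/2)/(47/6)=321/47
row 3: denom=8−3·18/47=322/47; d'=(46−3·321/47)/(322/47)=1199/322
back: M3=1199/322
back: M2=321/47−18/47·1199/322=870/161
back: M1=-19/2−1/6·870/161=-3349/322
M: M0=0, M1=-3349/322, M2=870/161, M3=1199/322, M4=0
seg 0: a=-3, c=M0/2=0, d=(M1−M0)/(6·2)=-3349/3864, b=Δ0−h0·(2M0+M1)/6=2882/483
seg 1: a=2, c=M1/2=-3349/644, d=(M2−M1)/(6·1)=727/276, b=Δ1−h1·(2M1+M2)/6=-4283/966
seg 2: a=-5, c=M2/2=435/161, d=(M3−M2)/(6·3)=-541/5796, b=Δ2−h2·(2M2+M3)/6=-13393/1932
seg 3: a=-4, c=M3/2=1199/644, d=(M4−M3)/(6·1)=-1199/1932, b=Δ3−h3·(2M3+M4)/6=6529/966
t_q=11/4 → seg 1, τ=3/4; S=2+-4283/966·τ+-3349/644·τ²+727/276·τ³=-129387/41216

  seg 0: a=-3 b=2882/483 c=0 d=-3349/3864
  seg 1: a=2 b=-4283/966 c=-3349/644 d=727/276
  seg 2: a=-5 b=-13393/1932 c=435/161 d=-541/5796
  seg 3: a=-4 b=6529/966 c=1199/644 d=-1199/1932
S(11/4) = -129387/41216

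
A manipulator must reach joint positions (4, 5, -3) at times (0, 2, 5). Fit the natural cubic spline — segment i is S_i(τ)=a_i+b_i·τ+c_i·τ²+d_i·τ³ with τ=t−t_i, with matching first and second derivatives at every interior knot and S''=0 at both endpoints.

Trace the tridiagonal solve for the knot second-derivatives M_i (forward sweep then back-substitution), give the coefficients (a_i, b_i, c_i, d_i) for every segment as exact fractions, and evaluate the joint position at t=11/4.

Δ: Δ0=1/2, Δ1=-8/3
row 1: diag=10, rhs=-19; c'=3/10, d'=-19/10
back: M1=-19/10
M: M0=0, M1=-19/10, M2=0
seg 0: a=4, c=M0/2=0, d=(M1−M0)/(6·2)=-19/120, b=Δ0−h0·(2M0+M1)/6=17/15
seg 1: a=5, c=M1/2=-19/20, d=(M2−M1)/(6·3)=19/180, b=Δ1−h1·(2M1+M2)/6=-23/30
t_q=11/4 → seg 1, τ=3/4; S=5+-23/30·τ+-19/20·τ²+19/180·τ³=5037/1280

  seg 0: a=4 b=17/15 c=0 d=-19/120
  seg 1: a=5 b=-23/30 c=-19/20 d=19/180
S(11/4) = 5037/1280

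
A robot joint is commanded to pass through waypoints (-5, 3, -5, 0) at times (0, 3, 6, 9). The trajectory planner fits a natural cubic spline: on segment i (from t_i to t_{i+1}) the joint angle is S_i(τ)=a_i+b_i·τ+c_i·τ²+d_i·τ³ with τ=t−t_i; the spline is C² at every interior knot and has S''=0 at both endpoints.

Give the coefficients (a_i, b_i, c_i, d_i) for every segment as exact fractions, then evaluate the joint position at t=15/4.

Δ: Δ0=8/3, Δ1=-8/3, Δ2=5/3
row 1: diag=12, rhs=-32; c'=1/4, d'=-8/3
row 2: denom=12−3·1/4=45/4; d'=(26−3·-8/3)/(45/4)=136/45
back: M2=136/45
back: M1=-8/3−1/4·136/45=-154/45
M: M0=0, M1=-154/45, M2=136/45, M3=0
seg 0: a=-5, c=M0/2=0, d=(M1−M0)/(6·3)=-77/405, b=Δ0−h0·(2M0+M1)/6=197/45
seg 1: a=3, c=M1/2=-77/45, d=(M2−M1)/(6·3)=29/81, b=Δ1−h1·(2M1+M2)/6=-34/45
seg 2: a=-5, c=M2/2=68/45, d=(M3−M2)/(6·3)=-68/405, b=Δ2−h2·(2M2+M3)/6=-61/45
t_q=15/4 → seg 1, τ=3/4; S=3+-34/45·τ+-77/45·τ²+29/81·τ³=519/320

  seg 0: a=-5 b=197/45 c=0 d=-77/405
  seg 1: a=3 b=-34/45 c=-77/45 d=29/81
  seg 2: a=-5 b=-61/45 c=68/45 d=-68/405
S(15/4) = 519/320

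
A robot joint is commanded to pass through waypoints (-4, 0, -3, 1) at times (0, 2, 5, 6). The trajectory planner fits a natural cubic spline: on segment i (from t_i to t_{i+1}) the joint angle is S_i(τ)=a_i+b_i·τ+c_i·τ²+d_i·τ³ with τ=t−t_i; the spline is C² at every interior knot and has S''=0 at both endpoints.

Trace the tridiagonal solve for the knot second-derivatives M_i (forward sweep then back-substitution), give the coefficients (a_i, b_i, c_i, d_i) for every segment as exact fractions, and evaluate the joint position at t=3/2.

  seg 0: a=-4 b=220/71 c=0 d=-39/142
  seg 1: a=0 b=-14/71 c=-117/71 d=98/213
  seg 2: a=-3 b=166/71 c=177/71 d=-59/71
S(3/2) = -317/1136

Δ: Δ0=2, Δ1=-1, Δ2=4
row 1: diag=10, rhs=-18; c'=3/10, d'=-9/5
row 2: denom=8−3·3/10=71/10; d'=(30−3·-9/5)/(71/10)=354/71
back: M2=354/71
back: M1=-9/5−3/10·354/71=-234/71
M: M0=0, M1=-234/71, M2=354/71, M3=0
seg 0: a=-4, c=M0/2=0, d=(M1−M0)/(6·2)=-39/142, b=Δ0−h0·(2M0+M1)/6=220/71
seg 1: a=0, c=M1/2=-117/71, d=(M2−M1)/(6·3)=98/213, b=Δ1−h1·(2M1+M2)/6=-14/71
seg 2: a=-3, c=M2/2=177/71, d=(M3−M2)/(6·1)=-59/71, b=Δ2−h2·(2M2+M3)/6=166/71
t_q=3/2 → seg 0, τ=3/2; S=-4+220/71·τ+0·τ²+-39/142·τ³=-317/1136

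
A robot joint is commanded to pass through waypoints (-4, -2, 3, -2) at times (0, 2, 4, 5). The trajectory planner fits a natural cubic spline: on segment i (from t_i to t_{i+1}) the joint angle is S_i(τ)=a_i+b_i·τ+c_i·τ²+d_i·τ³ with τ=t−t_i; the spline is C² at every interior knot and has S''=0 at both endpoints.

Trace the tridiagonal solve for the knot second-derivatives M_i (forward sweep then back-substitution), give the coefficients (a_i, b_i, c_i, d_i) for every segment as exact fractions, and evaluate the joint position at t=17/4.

Δ: Δ0=1, Δ1=5/2, Δ2=-5
row 1: diag=8, rhs=9; c'=1/4, d'=9/8
row 2: denom=6−2·1/4=11/2; d'=(-45−2·9/8)/(11/2)=-189/22
back: M2=-189/22
back: M1=9/8−1/4·-189/22=36/11
M: M0=0, M1=36/11, M2=-189/22, M3=0
seg 0: a=-4, c=M0/2=0, d=(M1−M0)/(6·2)=3/11, b=Δ0−h0·(2M0+M1)/6=-1/11
seg 1: a=-2, c=M1/2=18/11, d=(M2−M1)/(6·2)=-87/88, b=Δ1−h1·(2M1+M2)/6=35/11
seg 2: a=3, c=M2/2=-189/44, d=(M3−M2)/(6·1)=63/44, b=Δ2−h2·(2M2+M3)/6=-47/22
t_q=17/4 → seg 2, τ=1/4; S=3+-47/22·τ+-189/44·τ²+63/44·τ³=6251/2816

  seg 0: a=-4 b=-1/11 c=0 d=3/11
  seg 1: a=-2 b=35/11 c=18/11 d=-87/88
  seg 2: a=3 b=-47/22 c=-189/44 d=63/44
S(17/4) = 6251/2816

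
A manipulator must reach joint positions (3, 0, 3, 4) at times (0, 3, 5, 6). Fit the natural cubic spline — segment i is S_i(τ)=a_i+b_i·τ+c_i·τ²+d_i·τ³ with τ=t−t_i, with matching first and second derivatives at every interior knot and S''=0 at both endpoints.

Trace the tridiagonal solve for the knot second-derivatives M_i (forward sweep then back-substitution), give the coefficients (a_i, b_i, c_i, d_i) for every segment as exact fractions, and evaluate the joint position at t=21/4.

  seg 0: a=3 b=-13/7 c=0 d=2/21
  seg 1: a=0 b=5/7 c=6/7 d=-13/56
  seg 2: a=3 b=19/14 c=-15/28 d=5/28
S(21/4) = 847/256

Δ: Δ0=-1, Δ1=3/2, Δ2=1
row 1: diag=10, rhs=15; c'=1/5, d'=3/2
row 2: denom=6−2·1/5=28/5; d'=(-3−2·3/2)/(28/5)=-15/14
back: M2=-15/14
back: M1=3/2−1/5·-15/14=12/7
M: M0=0, M1=12/7, M2=-15/14, M3=0
seg 0: a=3, c=M0/2=0, d=(M1−M0)/(6·3)=2/21, b=Δ0−h0·(2M0+M1)/6=-13/7
seg 1: a=0, c=M1/2=6/7, d=(M2−M1)/(6·2)=-13/56, b=Δ1−h1·(2M1+M2)/6=5/7
seg 2: a=3, c=M2/2=-15/28, d=(M3−M2)/(6·1)=5/28, b=Δ2−h2·(2M2+M3)/6=19/14
t_q=21/4 → seg 2, τ=1/4; S=3+19/14·τ+-15/28·τ²+5/28·τ³=847/256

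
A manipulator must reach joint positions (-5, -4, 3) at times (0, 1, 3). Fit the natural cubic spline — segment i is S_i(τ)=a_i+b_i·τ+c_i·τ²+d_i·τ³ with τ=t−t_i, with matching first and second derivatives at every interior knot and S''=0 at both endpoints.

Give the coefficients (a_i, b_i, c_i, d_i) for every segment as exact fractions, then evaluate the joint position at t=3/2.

Δ: Δ0=1, Δ1=7/2
row 1: diag=6, rhs=15; c'=1/3, d'=5/2
back: M1=5/2
M: M0=0, M1=5/2, M2=0
seg 0: a=-5, c=M0/2=0, d=(M1−M0)/(6·1)=5/12, b=Δ0−h0·(2M0+M1)/6=7/12
seg 1: a=-4, c=M1/2=5/4, d=(M2−M1)/(6·2)=-5/24, b=Δ1−h1·(2M1+M2)/6=11/6
t_q=3/2 → seg 1, τ=1/2; S=-4+11/6·τ+5/4·τ²+-5/24·τ³=-179/64

  seg 0: a=-5 b=7/12 c=0 d=5/12
  seg 1: a=-4 b=11/6 c=5/4 d=-5/24
S(3/2) = -179/64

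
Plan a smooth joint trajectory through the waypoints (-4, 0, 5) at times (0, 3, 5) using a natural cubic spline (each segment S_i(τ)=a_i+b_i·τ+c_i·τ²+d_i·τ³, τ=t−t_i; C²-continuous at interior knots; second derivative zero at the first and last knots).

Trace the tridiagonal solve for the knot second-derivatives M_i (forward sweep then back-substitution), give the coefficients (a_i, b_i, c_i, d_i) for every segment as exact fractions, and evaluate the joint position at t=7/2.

Δ: Δ0=4/3, Δ1=5/2
row 1: diag=10, rhs=7; c'=1/5, d'=7/10
back: M1=7/10
M: M0=0, M1=7/10, M2=0
seg 0: a=-4, c=M0/2=0, d=(M1−M0)/(6·3)=7/180, b=Δ0−h0·(2M0+M1)/6=59/60
seg 1: a=0, c=M1/2=7/20, d=(M2−M1)/(6·2)=-7/120, b=Δ1−h1·(2M1+M2)/6=61/30
t_q=7/2 → seg 1, τ=1/2; S=0+61/30·τ+7/20·τ²+-7/120·τ³=351/320

  seg 0: a=-4 b=59/60 c=0 d=7/180
  seg 1: a=0 b=61/30 c=7/20 d=-7/120
S(7/2) = 351/320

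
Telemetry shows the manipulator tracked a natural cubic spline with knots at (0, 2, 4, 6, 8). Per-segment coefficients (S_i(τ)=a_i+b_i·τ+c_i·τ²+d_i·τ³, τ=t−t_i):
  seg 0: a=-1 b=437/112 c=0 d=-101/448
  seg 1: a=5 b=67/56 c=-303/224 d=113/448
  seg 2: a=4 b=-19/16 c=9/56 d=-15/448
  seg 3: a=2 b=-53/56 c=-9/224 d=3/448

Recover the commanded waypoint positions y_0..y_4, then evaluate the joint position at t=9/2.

y_0=-1 y_1=5 y_2=4 y_3=2 y_4=0
S(9/2) = 12337/3584

y_0 = S_0(0) = a_0 = -1
y_1 = S_1(0) = a_1 = 5
y_2 = S_2(0) = a_2 = 4
y_3 = S_3(0) = a_3 = 2
y_4 = S_3(2) = 0
t_q=9/2 is in segment 2 (τ=1/2); S_2(τ)=12337/3584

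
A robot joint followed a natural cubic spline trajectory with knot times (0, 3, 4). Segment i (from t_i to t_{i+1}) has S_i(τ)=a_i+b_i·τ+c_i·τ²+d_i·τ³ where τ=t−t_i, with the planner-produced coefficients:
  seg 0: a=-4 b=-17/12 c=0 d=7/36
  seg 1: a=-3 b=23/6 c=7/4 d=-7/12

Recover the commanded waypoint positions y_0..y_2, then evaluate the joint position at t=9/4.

y_0 = S_0(0) = a_0 = -4
y_1 = S_1(0) = a_1 = -3
y_2 = S_1(1) = 2
t_q=9/4 is in segment 0 (τ=9/4); S_0(τ)=-1273/256

y_0=-4 y_1=-3 y_2=2
S(9/4) = -1273/256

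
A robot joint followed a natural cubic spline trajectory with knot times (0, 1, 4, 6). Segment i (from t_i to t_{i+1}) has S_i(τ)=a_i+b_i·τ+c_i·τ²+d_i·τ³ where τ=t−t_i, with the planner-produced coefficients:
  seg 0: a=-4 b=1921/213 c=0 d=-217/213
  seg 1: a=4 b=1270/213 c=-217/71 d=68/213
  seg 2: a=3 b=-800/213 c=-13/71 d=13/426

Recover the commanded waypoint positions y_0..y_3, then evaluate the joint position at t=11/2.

y_0 = S_0(0) = a_0 = -4
y_1 = S_1(0) = a_1 = 4
y_2 = S_2(0) = a_2 = 3
y_3 = S_2(2) = -5
t_q=11/2 is in segment 2 (τ=3/2); S_2(τ)=-3343/1136

y_0=-4 y_1=4 y_2=3 y_3=-5
S(11/2) = -3343/1136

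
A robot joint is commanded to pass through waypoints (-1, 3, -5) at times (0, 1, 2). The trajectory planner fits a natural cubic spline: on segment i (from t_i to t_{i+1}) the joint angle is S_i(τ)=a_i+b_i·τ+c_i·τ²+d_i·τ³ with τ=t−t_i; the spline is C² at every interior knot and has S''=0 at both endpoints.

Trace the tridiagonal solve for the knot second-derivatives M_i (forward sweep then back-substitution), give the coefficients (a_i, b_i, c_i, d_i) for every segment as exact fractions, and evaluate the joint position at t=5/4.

Δ: Δ0=4, Δ1=-8
row 1: diag=4, rhs=-72; c'=1/4, d'=-18
back: M1=-18
M: M0=0, M1=-18, M2=0
seg 0: a=-1, c=M0/2=0, d=(M1−M0)/(6·1)=-3, b=Δ0−h0·(2M0+M1)/6=7
seg 1: a=3, c=M1/2=-9, d=(M2−M1)/(6·1)=3, b=Δ1−h1·(2M1+M2)/6=-2
t_q=5/4 → seg 1, τ=1/4; S=3+-2·τ+-9·τ²+3·τ³=127/64

  seg 0: a=-1 b=7 c=0 d=-3
  seg 1: a=3 b=-2 c=-9 d=3
S(5/4) = 127/64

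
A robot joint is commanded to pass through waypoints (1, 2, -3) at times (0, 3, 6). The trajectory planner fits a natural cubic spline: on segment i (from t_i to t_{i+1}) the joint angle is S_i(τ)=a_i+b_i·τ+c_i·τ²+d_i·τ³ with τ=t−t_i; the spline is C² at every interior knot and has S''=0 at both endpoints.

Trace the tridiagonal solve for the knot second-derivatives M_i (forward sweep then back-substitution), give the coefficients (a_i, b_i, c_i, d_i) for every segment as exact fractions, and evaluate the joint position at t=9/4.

Δ: Δ0=1/3, Δ1=-5/3
row 1: diag=12, rhs=-12; c'=1/4, d'=-1
back: M1=-1
M: M0=0, M1=-1, M2=0
seg 0: a=1, c=M0/2=0, d=(M1−M0)/(6·3)=-1/18, b=Δ0−h0·(2M0+M1)/6=5/6
seg 1: a=2, c=M1/2=-1/2, d=(M2−M1)/(6·3)=1/18, b=Δ1−h1·(2M1+M2)/6=-2/3
t_q=9/4 → seg 0, τ=9/4; S=1+5/6·τ+0·τ²+-1/18·τ³=287/128

  seg 0: a=1 b=5/6 c=0 d=-1/18
  seg 1: a=2 b=-2/3 c=-1/2 d=1/18
S(9/4) = 287/128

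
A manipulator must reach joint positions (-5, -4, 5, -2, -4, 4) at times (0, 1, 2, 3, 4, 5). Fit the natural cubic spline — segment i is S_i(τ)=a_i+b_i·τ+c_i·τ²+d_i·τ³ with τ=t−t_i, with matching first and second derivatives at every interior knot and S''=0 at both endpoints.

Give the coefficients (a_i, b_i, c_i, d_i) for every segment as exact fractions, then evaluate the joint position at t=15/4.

  seg 0: a=-5 b=-489/209 c=0 d=698/209
  seg 1: a=-4 b=1605/209 c=2094/209 d=-1818/209
  seg 2: a=5 b=339/209 c=-3360/209 d=82/11
  seg 3: a=-2 b=-1707/209 c=1314/209 d=-25/209
  seg 4: a=-4 b=846/209 c=1239/209 d=-413/209
S(15/4) = -62059/13376

Δ: Δ0=1, Δ1=9, Δ2=-7, Δ3=-2, Δ4=8
row 1: diag=4, rhs=48; c'=1/4, d'=12
row 2: denom=4−1·1/4=15/4; d'=(-96−1·12)/(15/4)=-144/5
row 3: denom=4−1·4/15=56/15; d'=(30−1·-144/5)/(56/15)=63/4
row 4: denom=4−1·15/56=209/56; d'=(60−1·63/4)/(209/56)=2478/209
back: M4=2478/209
back: M3=63/4−15/56·2478/209=2628/209
back: M2=-144/5−4/15·2628/209=-6720/209
back: M1=12−1/4·-6720/209=4188/209
M: M0=0, M1=4188/209, M2=-6720/209, M3=2628/209, M4=2478/209, M5=0
seg 0: a=-5, c=M0/2=0, d=(M1−M0)/(6·1)=698/209, b=Δ0−h0·(2M0+M1)/6=-489/209
seg 1: a=-4, c=M1/2=2094/209, d=(M2−M1)/(6·1)=-1818/209, b=Δ1−h1·(2M1+M2)/6=1605/209
seg 2: a=5, c=M2/2=-3360/209, d=(M3−M2)/(6·1)=82/11, b=Δ2−h2·(2M2+M3)/6=339/209
seg 3: a=-2, c=M3/2=1314/209, d=(M4−M3)/(6·1)=-25/209, b=Δ3−h3·(2M3+M4)/6=-1707/209
seg 4: a=-4, c=M4/2=1239/209, d=(M5−M4)/(6·1)=-413/209, b=Δ4−h4·(2M4+M5)/6=846/209
t_q=15/4 → seg 3, τ=3/4; S=-2+-1707/209·τ+1314/209·τ²+-25/209·τ³=-62059/13376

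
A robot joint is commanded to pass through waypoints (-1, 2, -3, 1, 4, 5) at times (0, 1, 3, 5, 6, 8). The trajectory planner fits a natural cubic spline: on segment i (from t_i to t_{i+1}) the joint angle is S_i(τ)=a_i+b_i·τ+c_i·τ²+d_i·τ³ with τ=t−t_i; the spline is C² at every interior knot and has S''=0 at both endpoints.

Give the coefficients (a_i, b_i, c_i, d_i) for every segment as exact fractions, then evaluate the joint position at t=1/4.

Δ: Δ0=3, Δ1=-5/2, Δ2=2, Δ3=3, Δ4=1/2
row 1: diag=6, rhs=-33; c'=1/3, d'=-11/2
row 2: denom=8−2·1/3=22/3; d'=(27−2·-11/2)/(22/3)=57/11
row 3: denom=6−2·3/11=60/11; d'=(6−2·57/11)/(60/11)=-4/5
row 4: denom=6−1·11/60=349/60; d'=(-15−1·-4/5)/(349/60)=-852/349
back: M4=-852/349
back: M3=-4/5−11/60·-852/349=-123/349
back: M2=57/11−3/11·-123/349=1842/349
back: M1=-11/2−1/3·1842/349=-5067/698
M: M0=0, M1=-5067/698, M2=1842/349, M3=-123/349, M4=-852/349, M5=0
seg 0: a=-1, c=M0/2=0, d=(M1−M0)/(6·1)=-1689/1396, b=Δ0−h0·(2M0+M1)/6=5877/1396
seg 1: a=2, c=M1/2=-5067/1396, d=(M2−M1)/(6·2)=2917/2792, b=Δ1−h1·(2M1+M2)/6=405/698
seg 2: a=-3, c=M2/2=921/349, d=(M3−M2)/(6·2)=-655/1396, b=Δ2−h2·(2M2+M3)/6=-489/349
seg 3: a=1, c=M3/2=-123/698, d=(M4−M3)/(6·1)=-243/698, b=Δ3−h3·(2M3+M4)/6=1230/349
seg 4: a=4, c=M4/2=-426/349, d=(M5−M4)/(6·2)=71/349, b=Δ4−h4·(2M4+M5)/6=1485/698
t_q=1/4 → seg 0, τ=1/4; S=-1+5877/1396·τ+0·τ²+-1689/1396·τ³=2999/89344

  seg 0: a=-1 b=5877/1396 c=0 d=-1689/1396
  seg 1: a=2 b=405/698 c=-5067/1396 d=2917/2792
  seg 2: a=-3 b=-489/349 c=921/349 d=-655/1396
  seg 3: a=1 b=1230/349 c=-123/698 d=-243/698
  seg 4: a=4 b=1485/698 c=-426/349 d=71/349
S(1/4) = 2999/89344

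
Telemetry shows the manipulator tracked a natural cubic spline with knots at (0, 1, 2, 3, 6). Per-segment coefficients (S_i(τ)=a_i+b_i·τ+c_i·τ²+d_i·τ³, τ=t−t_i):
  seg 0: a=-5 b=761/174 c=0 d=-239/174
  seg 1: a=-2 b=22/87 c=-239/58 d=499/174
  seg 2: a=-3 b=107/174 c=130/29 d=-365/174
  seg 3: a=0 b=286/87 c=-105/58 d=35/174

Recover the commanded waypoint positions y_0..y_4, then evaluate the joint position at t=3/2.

y_0=-5 y_1=-2 y_2=-3 y_3=0 y_4=-1
S(3/2) = -1181/464

y_0 = S_0(0) = a_0 = -5
y_1 = S_1(0) = a_1 = -2
y_2 = S_2(0) = a_2 = -3
y_3 = S_3(0) = a_3 = 0
y_4 = S_3(3) = -1
t_q=3/2 is in segment 1 (τ=1/2); S_1(τ)=-1181/464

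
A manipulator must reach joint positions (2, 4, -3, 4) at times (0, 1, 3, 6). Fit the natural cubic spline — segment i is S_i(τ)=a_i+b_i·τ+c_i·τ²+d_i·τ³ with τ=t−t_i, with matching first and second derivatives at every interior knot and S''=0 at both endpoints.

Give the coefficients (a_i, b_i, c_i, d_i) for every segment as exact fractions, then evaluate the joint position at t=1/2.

Δ: Δ0=2, Δ1=-7/2, Δ2=7/3
row 1: diag=6, rhs=-33; c'=1/3, d'=-11/2
row 2: denom=10−2·1/3=28/3; d'=(35−2·-11/2)/(28/3)=69/14
back: M2=69/14
back: M1=-11/2−1/3·69/14=-50/7
M: M0=0, M1=-50/7, M2=69/14, M3=0
seg 0: a=2, c=M0/2=0, d=(M1−M0)/(6·1)=-25/21, b=Δ0−h0·(2M0+M1)/6=67/21
seg 1: a=4, c=M1/2=-25/7, d=(M2−M1)/(6·2)=169/168, b=Δ1−h1·(2M1+M2)/6=-8/21
seg 2: a=-3, c=M2/2=69/28, d=(M3−M2)/(6·3)=-23/84, b=Δ2−h2·(2M2+M3)/6=-109/42
t_q=1/2 → seg 0, τ=1/2; S=2+67/21·τ+0·τ²+-25/21·τ³=193/56

  seg 0: a=2 b=67/21 c=0 d=-25/21
  seg 1: a=4 b=-8/21 c=-25/7 d=169/168
  seg 2: a=-3 b=-109/42 c=69/28 d=-23/84
S(1/2) = 193/56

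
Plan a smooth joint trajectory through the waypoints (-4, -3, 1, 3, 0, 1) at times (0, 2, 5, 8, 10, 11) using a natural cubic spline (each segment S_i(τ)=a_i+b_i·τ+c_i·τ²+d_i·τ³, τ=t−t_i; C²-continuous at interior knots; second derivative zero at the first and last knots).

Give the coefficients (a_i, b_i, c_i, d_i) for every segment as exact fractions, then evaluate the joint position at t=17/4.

Δ: Δ0=1/2, Δ1=4/3, Δ2=2/3, Δ3=-3/2, Δ4=1
row 1: diag=10, rhs=5; c'=3/10, d'=1/2
row 2: denom=12−3·3/10=111/10; d'=(-4−3·1/2)/(111/10)=-55/111
row 3: denom=10−3·10/37=340/37; d'=(-13−3·-55/111)/(340/37)=-213/170
row 4: denom=6−2·37/170=473/85; d'=(15−2·-213/170)/(473/85)=1488/473
back: M4=1488/473
back: M3=-213/170−37/170·1488/473=-1833/946
back: M2=-55/111−10/37·-1833/946=40/1419
back: M1=1/2−3/10·40/1419=465/946
M: M0=0, M1=465/946, M2=40/1419, M3=-1833/946, M4=1488/473, M5=0
seg 0: a=-4, c=M0/2=0, d=(M1−M0)/(6·2)=155/3784, b=Δ0−h0·(2M0+M1)/6=159/473
seg 1: a=-3, c=M1/2=465/1892, d=(M2−M1)/(6·3)=-1315/51084, b=Δ1−h1·(2M1+M2)/6=783/946
seg 2: a=1, c=M2/2=20/1419, d=(M3−M2)/(6·3)=-5579/51084, b=Δ2−h2·(2M2+M3)/6=3041/1892
seg 3: a=3, c=M3/2=-1833/1892, d=(M4−M3)/(6·2)=1603/3784, b=Δ3−h3·(2M3+M4)/6=-1189/946
seg 4: a=0, c=M4/2=744/473, d=(M5−M4)/(6·1)=-248/473, b=Δ4−h4·(2M4+M5)/6=-23/473
t_q=17/4 → seg 1, τ=9/4; S=-3+783/946·τ+465/1892·τ²+-1315/51084·τ³=-2055/11008

  seg 0: a=-4 b=159/473 c=0 d=155/3784
  seg 1: a=-3 b=783/946 c=465/1892 d=-1315/51084
  seg 2: a=1 b=3041/1892 c=20/1419 d=-5579/51084
  seg 3: a=3 b=-1189/946 c=-1833/1892 d=1603/3784
  seg 4: a=0 b=-23/473 c=744/473 d=-248/473
S(17/4) = -2055/11008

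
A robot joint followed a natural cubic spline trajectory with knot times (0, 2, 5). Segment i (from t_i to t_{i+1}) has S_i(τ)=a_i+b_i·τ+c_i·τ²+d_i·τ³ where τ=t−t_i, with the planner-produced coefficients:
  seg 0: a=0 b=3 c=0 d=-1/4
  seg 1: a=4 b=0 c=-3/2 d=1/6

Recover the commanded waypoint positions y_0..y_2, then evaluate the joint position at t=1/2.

y_0=0 y_1=4 y_2=-5
S(1/2) = 47/32

y_0 = S_0(0) = a_0 = 0
y_1 = S_1(0) = a_1 = 4
y_2 = S_1(3) = -5
t_q=1/2 is in segment 0 (τ=1/2); S_0(τ)=47/32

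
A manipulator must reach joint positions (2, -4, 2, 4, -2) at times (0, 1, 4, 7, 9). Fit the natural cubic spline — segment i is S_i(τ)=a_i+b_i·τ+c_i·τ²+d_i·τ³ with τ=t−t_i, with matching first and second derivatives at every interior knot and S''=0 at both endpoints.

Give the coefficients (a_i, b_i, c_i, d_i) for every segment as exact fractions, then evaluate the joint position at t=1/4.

  seg 0: a=2 b=-5683/798 c=0 d=895/798
  seg 1: a=-4 b=-1499/399 c=895/266 d=-3461/7182
  seg 2: a=2 b=2729/798 c=-388/399 d=131/7182
  seg 3: a=4 b=-767/399 c=-215/266 d=215/1596
S(1/4) = 4037/17024

Δ: Δ0=-6, Δ1=2, Δ2=2/3, Δ3=-3
row 1: diag=8, rhs=48; c'=3/8, d'=6
row 2: denom=12−3·3/8=87/8; d'=(-8−3·6)/(87/8)=-208/87
row 3: denom=10−3·8/29=266/29; d'=(-22−3·-208/87)/(266/29)=-215/133
back: M3=-215/133
back: M2=-208/87−8/29·-215/133=-776/399
back: M1=6−3/8·-776/399=895/133
M: M0=0, M1=895/133, M2=-776/399, M3=-215/133, M4=0
seg 0: a=2, c=M0/2=0, d=(M1−M0)/(6·1)=895/798, b=Δ0−h0·(2M0+M1)/6=-5683/798
seg 1: a=-4, c=M1/2=895/266, d=(M2−M1)/(6·3)=-3461/7182, b=Δ1−h1·(2M1+M2)/6=-1499/399
seg 2: a=2, c=M2/2=-388/399, d=(M3−M2)/(6·3)=131/7182, b=Δ2−h2·(2M2+M3)/6=2729/798
seg 3: a=4, c=M3/2=-215/266, d=(M4−M3)/(6·2)=215/1596, b=Δ3−h3·(2M3+M4)/6=-767/399
t_q=1/4 → seg 0, τ=1/4; S=2+-5683/798·τ+0·τ²+895/798·τ³=4037/17024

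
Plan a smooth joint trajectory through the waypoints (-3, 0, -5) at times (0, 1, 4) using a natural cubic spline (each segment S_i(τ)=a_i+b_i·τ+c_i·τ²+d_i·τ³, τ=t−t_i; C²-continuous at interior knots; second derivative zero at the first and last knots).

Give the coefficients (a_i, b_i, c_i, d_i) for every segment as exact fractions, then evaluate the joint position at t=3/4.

  seg 0: a=-3 b=43/12 c=0 d=-7/12
  seg 1: a=0 b=11/6 c=-7/4 d=7/36
S(3/4) = -143/256

Δ: Δ0=3, Δ1=-5/3
row 1: diag=8, rhs=-28; c'=3/8, d'=-7/2
back: M1=-7/2
M: M0=0, M1=-7/2, M2=0
seg 0: a=-3, c=M0/2=0, d=(M1−M0)/(6·1)=-7/12, b=Δ0−h0·(2M0+M1)/6=43/12
seg 1: a=0, c=M1/2=-7/4, d=(M2−M1)/(6·3)=7/36, b=Δ1−h1·(2M1+M2)/6=11/6
t_q=3/4 → seg 0, τ=3/4; S=-3+43/12·τ+0·τ²+-7/12·τ³=-143/256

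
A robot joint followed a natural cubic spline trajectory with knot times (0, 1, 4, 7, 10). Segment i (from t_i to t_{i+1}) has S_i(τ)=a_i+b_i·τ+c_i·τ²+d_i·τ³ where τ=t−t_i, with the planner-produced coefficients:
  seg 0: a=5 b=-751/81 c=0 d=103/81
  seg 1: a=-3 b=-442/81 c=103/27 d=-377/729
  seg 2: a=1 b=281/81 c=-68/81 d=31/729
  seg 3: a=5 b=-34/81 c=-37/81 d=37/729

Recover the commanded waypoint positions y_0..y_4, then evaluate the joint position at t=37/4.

y_0=5 y_1=-3 y_2=1 y_3=5 y_4=1
S(37/4) = 1337/576

y_0 = S_0(0) = a_0 = 5
y_1 = S_1(0) = a_1 = -3
y_2 = S_2(0) = a_2 = 1
y_3 = S_3(0) = a_3 = 5
y_4 = S_3(3) = 1
t_q=37/4 is in segment 3 (τ=9/4); S_3(τ)=1337/576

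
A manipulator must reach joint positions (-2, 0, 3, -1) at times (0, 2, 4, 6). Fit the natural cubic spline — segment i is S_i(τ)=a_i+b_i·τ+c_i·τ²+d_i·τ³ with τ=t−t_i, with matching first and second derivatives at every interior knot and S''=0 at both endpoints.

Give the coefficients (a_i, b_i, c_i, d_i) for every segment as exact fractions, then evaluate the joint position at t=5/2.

Δ: Δ0=1, Δ1=3/2, Δ2=-2
row 1: diag=8, rhs=3; c'=1/4, d'=3/8
row 2: denom=8−2·1/4=15/2; d'=(-21−2·3/8)/(15/2)=-29/10
back: M2=-29/10
back: M1=3/8−1/4·-29/10=11/10
M: M0=0, M1=11/10, M2=-29/10, M3=0
seg 0: a=-2, c=M0/2=0, d=(M1−M0)/(6·2)=11/120, b=Δ0−h0·(2M0+M1)/6=19/30
seg 1: a=0, c=M1/2=11/20, d=(M2−M1)/(6·2)=-1/3, b=Δ1−h1·(2M1+M2)/6=26/15
seg 2: a=3, c=M2/2=-29/20, d=(M3−M2)/(6·2)=29/120, b=Δ2−h2·(2M2+M3)/6=-1/15
t_q=5/2 → seg 1, τ=1/2; S=0+26/15·τ+11/20·τ²+-1/3·τ³=77/80

  seg 0: a=-2 b=19/30 c=0 d=11/120
  seg 1: a=0 b=26/15 c=11/20 d=-1/3
  seg 2: a=3 b=-1/15 c=-29/20 d=29/120
S(5/2) = 77/80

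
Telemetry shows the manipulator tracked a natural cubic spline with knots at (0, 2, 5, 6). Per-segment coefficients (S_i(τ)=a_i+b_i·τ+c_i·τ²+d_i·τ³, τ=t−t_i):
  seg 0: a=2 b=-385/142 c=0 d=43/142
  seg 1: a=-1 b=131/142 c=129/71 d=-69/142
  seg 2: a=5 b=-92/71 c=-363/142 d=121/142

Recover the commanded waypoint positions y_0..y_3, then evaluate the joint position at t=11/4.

y_0 = S_0(0) = a_0 = 2
y_1 = S_1(0) = a_1 = -1
y_2 = S_2(0) = a_2 = 5
y_3 = S_2(1) = 2
t_q=11/4 is in segment 1 (τ=3/4); S_1(τ)=4625/9088

y_0=2 y_1=-1 y_2=5 y_3=2
S(11/4) = 4625/9088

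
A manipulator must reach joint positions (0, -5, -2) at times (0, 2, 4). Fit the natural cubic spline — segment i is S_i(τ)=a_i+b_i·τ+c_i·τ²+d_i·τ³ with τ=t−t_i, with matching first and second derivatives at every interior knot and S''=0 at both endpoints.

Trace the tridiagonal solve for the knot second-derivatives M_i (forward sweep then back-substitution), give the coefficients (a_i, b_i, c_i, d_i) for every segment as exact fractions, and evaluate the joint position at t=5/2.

  seg 0: a=0 b=-7/2 c=0 d=1/4
  seg 1: a=-5 b=-1/2 c=3/2 d=-1/4
S(5/2) = -157/32

Δ: Δ0=-5/2, Δ1=3/2
row 1: diag=8, rhs=24; c'=1/4, d'=3
back: M1=3
M: M0=0, M1=3, M2=0
seg 0: a=0, c=M0/2=0, d=(M1−M0)/(6·2)=1/4, b=Δ0−h0·(2M0+M1)/6=-7/2
seg 1: a=-5, c=M1/2=3/2, d=(M2−M1)/(6·2)=-1/4, b=Δ1−h1·(2M1+M2)/6=-1/2
t_q=5/2 → seg 1, τ=1/2; S=-5+-1/2·τ+3/2·τ²+-1/4·τ³=-157/32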